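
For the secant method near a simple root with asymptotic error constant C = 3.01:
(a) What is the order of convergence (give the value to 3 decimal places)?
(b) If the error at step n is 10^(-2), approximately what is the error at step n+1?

(a) Secant method has superlinear convergence with order φ = (1+√5)/2 ≈ 1.618.
    This means |e_{n+1}| ≈ C|e_n|^1.618.

(b) With |e_n| = 10^(-2) and C = 3.01:
    |e_{n+1}| ≈ 3.01 × (10^(-2))^1.618 = 3.01 × 10^(-3.24)

(a) ≈ 1.618 (golden ratio); (b) |e_{n+1}| ≈ 1.748e-03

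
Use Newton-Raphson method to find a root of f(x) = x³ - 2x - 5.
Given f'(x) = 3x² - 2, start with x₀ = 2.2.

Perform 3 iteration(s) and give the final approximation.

f(x) = x³ - 2x - 5
f'(x) = 3x² - 2
x₀ = 2.2

Newton-Raphson formula: x_{n+1} = x_n - f(x_n)/f'(x_n)

Iteration 1:
  f(2.200000) = 1.248000
  f'(2.200000) = 12.520000
  x_1 = 2.200000 - 1.248000/12.520000 = 2.100319
Iteration 2:
  f(2.100319) = 0.064589
  f'(2.100319) = 11.234026
  x_2 = 2.100319 - 0.064589/11.234026 = 2.094570
Iteration 3:
  f(2.094570) = 0.000208
  f'(2.094570) = 11.161672
  x_3 = 2.094570 - 0.000208/11.161672 = 2.094551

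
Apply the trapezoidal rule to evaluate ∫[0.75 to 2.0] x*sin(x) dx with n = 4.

f(x) = x*sin(x)
a = 0.75, b = 2.0, n = 4
h = (b - a)/n = 0.312500

Trapezoidal rule: (h/2)[f(x₀) + 2f(x₁) + 2f(x₂) + ... + f(xₙ)]

x_0 = 0.7500, f(x_0) = 0.511229, coefficient = 1
x_1 = 1.0625, f(x_1) = 0.928173, coefficient = 2
x_2 = 1.3750, f(x_2) = 1.348728, coefficient = 2
x_3 = 1.6875, f(x_3) = 1.676021, coefficient = 2
x_4 = 2.0000, f(x_4) = 1.818595, coefficient = 1

I ≈ (0.312500/2) × 10.235669 = 1.599323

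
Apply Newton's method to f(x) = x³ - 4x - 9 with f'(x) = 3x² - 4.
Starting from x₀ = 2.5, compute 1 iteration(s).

f(x) = x³ - 4x - 9
f'(x) = 3x² - 4
x₀ = 2.5

Newton-Raphson formula: x_{n+1} = x_n - f(x_n)/f'(x_n)

Iteration 1:
  f(2.500000) = -3.375000
  f'(2.500000) = 14.750000
  x_1 = 2.500000 - (-3.375000)/14.750000 = 2.728814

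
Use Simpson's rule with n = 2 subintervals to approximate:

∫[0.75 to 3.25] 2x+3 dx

f(x) = 2x+3
a = 0.75, b = 3.25, n = 2
h = (b - a)/n = 1.250000

Simpson's rule: (h/3)[f(x₀) + 4f(x₁) + 2f(x₂) + ... + f(xₙ)]

x_0 = 0.7500, f(x_0) = 4.500000, coefficient = 1
x_1 = 2.0000, f(x_1) = 7.000000, coefficient = 4
x_2 = 3.2500, f(x_2) = 9.500000, coefficient = 1

I ≈ (1.250000/3) × 42.000000 = 17.500000
Exact value: 17.500000
Error: 0.000000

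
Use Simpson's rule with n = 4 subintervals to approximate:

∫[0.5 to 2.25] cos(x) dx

f(x) = cos(x)
a = 0.5, b = 2.25, n = 4
h = (b - a)/n = 0.437500

Simpson's rule: (h/3)[f(x₀) + 4f(x₁) + 2f(x₂) + ... + f(xₙ)]

x_0 = 0.5000, f(x_0) = 0.877583, coefficient = 1
x_1 = 0.9375, f(x_1) = 0.591805, coefficient = 4
x_2 = 1.3750, f(x_2) = 0.194548, coefficient = 2
x_3 = 1.8125, f(x_3) = -0.239357, coefficient = 4
x_4 = 2.2500, f(x_4) = -0.628174, coefficient = 1

I ≈ (0.437500/3) × 2.048296 = 0.298710
Exact value: 0.298648
Error: 0.000062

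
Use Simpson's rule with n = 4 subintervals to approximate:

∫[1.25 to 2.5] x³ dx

f(x) = x³
a = 1.25, b = 2.5, n = 4
h = (b - a)/n = 0.312500

Simpson's rule: (h/3)[f(x₀) + 4f(x₁) + 2f(x₂) + ... + f(xₙ)]

x_0 = 1.2500, f(x_0) = 1.953125, coefficient = 1
x_1 = 1.5625, f(x_1) = 3.814697, coefficient = 4
x_2 = 1.8750, f(x_2) = 6.591797, coefficient = 2
x_3 = 2.1875, f(x_3) = 10.467529, coefficient = 4
x_4 = 2.5000, f(x_4) = 15.625000, coefficient = 1

I ≈ (0.312500/3) × 87.890625 = 9.155273
Exact value: 9.155273
Error: 0.000000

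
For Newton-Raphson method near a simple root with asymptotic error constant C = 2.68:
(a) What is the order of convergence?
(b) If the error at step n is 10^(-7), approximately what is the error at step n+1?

(a) Newton-Raphson has quadratic (order 2) convergence near simple roots.
    This means |e_{n+1}| ≈ C|e_n|².

(b) With |e_n| = 10^(-7) and C = 2.68:
    |e_{n+1}| ≈ 2.68 × (10^(-7))² = 2.68 × 10^(-14)

(a) 2 (quadratic); (b) |e_{n+1}| ≈ 2.680e-14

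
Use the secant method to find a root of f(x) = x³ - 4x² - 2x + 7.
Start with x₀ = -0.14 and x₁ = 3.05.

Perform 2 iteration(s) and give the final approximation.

f(x) = x³ - 4x² - 2x + 7
x₀ = -0.14, x₁ = 3.05

Secant formula: x_{n+1} = x_n - f(x_n)(x_n - x_{n-1})/(f(x_n) - f(x_{n-1}))

Iteration 1:
  f(-0.140000) = 7.198856
  f(3.050000) = -7.937375
  x_2 = 3.050000 - (-7.937375)×(3.050000 - (-0.140000))/(-7.937375 - 7.198856)
       = 1.377178
Iteration 2:
  f(3.050000) = -7.937375
  f(1.377178) = -0.728848
  x_3 = 1.377178 - (-0.728848)×(1.377178 - 3.050000)/(-0.728848 - (-7.937375))
       = 1.208040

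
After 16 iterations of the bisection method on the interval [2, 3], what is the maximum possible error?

Bisection error bound: |error| ≤ (b-a)/2^n
|error| ≤ (3 - 2)/2^16 = 1/2^16
|error| ≤ 0.0000152588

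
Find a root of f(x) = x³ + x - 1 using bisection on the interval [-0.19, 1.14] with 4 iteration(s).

f(x) = x³ + x - 1
Initial interval: [-0.19, 1.14]

Iteration 1:
  c_1 = (-0.190000 + 1.140000)/2 = 0.475000
  f(c_1) = f(0.475000) = -0.417828
  f(a) × f(c) ≥ 0, new interval: [0.475000, 1.140000]
Iteration 2:
  c_2 = (0.475000 + 1.140000)/2 = 0.807500
  f(c_2) = f(0.807500) = 0.334035
  f(a) × f(c) < 0, new interval: [0.475000, 0.807500]
Iteration 3:
  c_3 = (0.475000 + 0.807500)/2 = 0.641250
  f(c_3) = f(0.641250) = -0.095067
  f(a) × f(c) ≥ 0, new interval: [0.641250, 0.807500]
Iteration 4:
  c_4 = (0.641250 + 0.807500)/2 = 0.724375
  f(c_4) = f(0.724375) = 0.104468
  f(a) × f(c) < 0, new interval: [0.641250, 0.724375]

After 4 iteration(s), the approximation is c_4 = 0.724375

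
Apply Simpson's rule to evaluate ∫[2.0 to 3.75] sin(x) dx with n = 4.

f(x) = sin(x)
a = 2.0, b = 3.75, n = 4
h = (b - a)/n = 0.437500

Simpson's rule: (h/3)[f(x₀) + 4f(x₁) + 2f(x₂) + ... + f(xₙ)]

x_0 = 2.0000, f(x_0) = 0.909297, coefficient = 1
x_1 = 2.4375, f(x_1) = 0.647343, coefficient = 4
x_2 = 2.8750, f(x_2) = 0.263446, coefficient = 2
x_3 = 3.3125, f(x_3) = -0.170077, coefficient = 4
x_4 = 3.7500, f(x_4) = -0.571561, coefficient = 1

I ≈ (0.437500/3) × 2.773692 = 0.404497
Exact value: 0.404413
Error: 0.000084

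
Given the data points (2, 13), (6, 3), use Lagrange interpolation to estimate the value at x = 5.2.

Lagrange interpolation formula:
P(x) = Σ yᵢ × Lᵢ(x)
where Lᵢ(x) = Π_{j≠i} (x - xⱼ)/(xᵢ - xⱼ)

L_0(5.2) = (5.2 - 6)/(2 - 6) = 0.200000
L_1(5.2) = (5.2 - 2)/(6 - 2) = 0.800000

P(5.2) = 13×L_0(5.2) + 3×L_1(5.2)
P(5.2) = 5.000000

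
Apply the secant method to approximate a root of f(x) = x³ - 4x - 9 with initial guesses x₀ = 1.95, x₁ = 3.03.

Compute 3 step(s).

f(x) = x³ - 4x - 9
x₀ = 1.95, x₁ = 3.03

Secant formula: x_{n+1} = x_n - f(x_n)(x_n - x_{n-1})/(f(x_n) - f(x_{n-1}))

Iteration 1:
  f(1.950000) = -9.385125
  f(3.030000) = 6.698127
  x_2 = 3.030000 - 6.698127×(3.030000 - 1.950000)/(6.698127 - (-9.385125))
       = 2.580217
Iteration 2:
  f(3.030000) = 6.698127
  f(2.580217) = -2.143026
  x_3 = 2.580217 - (-2.143026)×(2.580217 - 3.030000)/(-2.143026 - 6.698127)
       = 2.689241
Iteration 3:
  f(2.580217) = -2.143026
  f(2.689241) = -0.308332
  x_4 = 2.689241 - (-0.308332)×(2.689241 - 2.580217)/(-0.308332 - (-2.143026))
       = 2.707563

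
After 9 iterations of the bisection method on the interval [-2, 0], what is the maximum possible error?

Bisection error bound: |error| ≤ (b-a)/2^n
|error| ≤ (0 - (-2))/2^9 = 2/2^9
|error| ≤ 0.0039062500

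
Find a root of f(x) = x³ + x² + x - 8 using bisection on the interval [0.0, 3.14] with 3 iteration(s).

f(x) = x³ + x² + x - 8
Initial interval: [0.0, 3.14]

Iteration 1:
  c_1 = (0.000000 + 3.140000)/2 = 1.570000
  f(c_1) = f(1.570000) = -0.095207
  f(a) × f(c) ≥ 0, new interval: [1.570000, 3.140000]
Iteration 2:
  c_2 = (1.570000 + 3.140000)/2 = 2.355000
  f(c_2) = f(2.355000) = 12.961914
  f(a) × f(c) < 0, new interval: [1.570000, 2.355000]
Iteration 3:
  c_3 = (1.570000 + 2.355000)/2 = 1.962500
  f(c_3) = f(1.962500) = 5.372291
  f(a) × f(c) < 0, new interval: [1.570000, 1.962500]

After 3 iteration(s), the approximation is c_3 = 1.962500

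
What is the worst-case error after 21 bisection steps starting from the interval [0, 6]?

Bisection error bound: |error| ≤ (b-a)/2^n
|error| ≤ (6 - 0)/2^21 = 6/2^21
|error| ≤ 0.0000028610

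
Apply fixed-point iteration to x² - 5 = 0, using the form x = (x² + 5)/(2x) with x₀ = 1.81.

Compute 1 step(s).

Equation: x² - 5 = 0
Fixed-point form: x = (x² + 5)/(2x)
x₀ = 1.81

x_1 = g(1.810000) = 2.286215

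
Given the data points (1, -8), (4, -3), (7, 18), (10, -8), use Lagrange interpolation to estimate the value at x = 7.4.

Lagrange interpolation formula:
P(x) = Σ yᵢ × Lᵢ(x)
where Lᵢ(x) = Π_{j≠i} (x - xⱼ)/(xᵢ - xⱼ)

L_0(7.4) = (7.4 - 4)/(1 - 4) × (7.4 - 7)/(1 - 7) × (7.4 - 10)/(1 - 10) = 0.021827
L_1(7.4) = (7.4 - 1)/(4 - 1) × (7.4 - 7)/(4 - 7) × (7.4 - 10)/(4 - 10) = -0.123259
L_2(7.4) = (7.4 - 1)/(7 - 1) × (7.4 - 4)/(7 - 4) × (7.4 - 10)/(7 - 10) = 1.047704
L_3(7.4) = (7.4 - 1)/(10 - 1) × (7.4 - 4)/(10 - 4) × (7.4 - 7)/(10 - 7) = 0.053728

P(7.4) = (-8)×L_0(7.4) + (-3)×L_1(7.4) + 18×L_2(7.4) + (-8)×L_3(7.4)
P(7.4) = 18.624000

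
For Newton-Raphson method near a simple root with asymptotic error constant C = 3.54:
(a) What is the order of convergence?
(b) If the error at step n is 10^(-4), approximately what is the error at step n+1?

(a) Newton-Raphson has quadratic (order 2) convergence near simple roots.
    This means |e_{n+1}| ≈ C|e_n|².

(b) With |e_n| = 10^(-4) and C = 3.54:
    |e_{n+1}| ≈ 3.54 × (10^(-4))² = 3.54 × 10^(-8)

(a) 2 (quadratic); (b) |e_{n+1}| ≈ 3.540e-08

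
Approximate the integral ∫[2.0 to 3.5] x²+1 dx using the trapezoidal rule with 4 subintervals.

f(x) = x²+1
a = 2.0, b = 3.5, n = 4
h = (b - a)/n = 0.375000

Trapezoidal rule: (h/2)[f(x₀) + 2f(x₁) + 2f(x₂) + ... + f(xₙ)]

x_0 = 2.0000, f(x_0) = 5.000000, coefficient = 1
x_1 = 2.3750, f(x_1) = 6.640625, coefficient = 2
x_2 = 2.7500, f(x_2) = 8.562500, coefficient = 2
x_3 = 3.1250, f(x_3) = 10.765625, coefficient = 2
x_4 = 3.5000, f(x_4) = 13.250000, coefficient = 1

I ≈ (0.375000/2) × 70.187500 = 13.160156
Exact value: 13.125000
Error: 0.035156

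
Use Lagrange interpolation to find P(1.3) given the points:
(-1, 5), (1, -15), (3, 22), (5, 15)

Lagrange interpolation formula:
P(x) = Σ yᵢ × Lᵢ(x)
where Lᵢ(x) = Π_{j≠i} (x - xⱼ)/(xᵢ - xⱼ)

L_0(1.3) = (1.3 - 1)/(-1 - 1) × (1.3 - 3)/(-1 - 3) × (1.3 - 5)/(-1 - 5) = -0.039313
L_1(1.3) = (1.3 - (-1))/(1 - (-1)) × (1.3 - 3)/(1 - 3) × (1.3 - 5)/(1 - 5) = 0.904187
L_2(1.3) = (1.3 - (-1))/(3 - (-1)) × (1.3 - 1)/(3 - 1) × (1.3 - 5)/(3 - 5) = 0.159563
L_3(1.3) = (1.3 - (-1))/(5 - (-1)) × (1.3 - 1)/(5 - 1) × (1.3 - 3)/(5 - 3) = -0.024438

P(1.3) = 5×L_0(1.3) + (-15)×L_1(1.3) + 22×L_2(1.3) + 15×L_3(1.3)
P(1.3) = -10.615562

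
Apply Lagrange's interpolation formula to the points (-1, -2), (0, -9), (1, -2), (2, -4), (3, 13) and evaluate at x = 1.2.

Lagrange interpolation formula:
P(x) = Σ yᵢ × Lᵢ(x)
where Lᵢ(x) = Π_{j≠i} (x - xⱼ)/(xᵢ - xⱼ)

L_0(1.2) = (1.2 - 0)/(-1 - 0) × (1.2 - 1)/(-1 - 1) × (1.2 - 2)/(-1 - 2) × (1.2 - 3)/(-1 - 3) = 0.014400
L_1(1.2) = (1.2 - (-1))/(0 - (-1)) × (1.2 - 1)/(0 - 1) × (1.2 - 2)/(0 - 2) × (1.2 - 3)/(0 - 3) = -0.105600
L_2(1.2) = (1.2 - (-1))/(1 - (-1)) × (1.2 - 0)/(1 - 0) × (1.2 - 2)/(1 - 2) × (1.2 - 3)/(1 - 3) = 0.950400
L_3(1.2) = (1.2 - (-1))/(2 - (-1)) × (1.2 - 0)/(2 - 0) × (1.2 - 1)/(2 - 1) × (1.2 - 3)/(2 - 3) = 0.158400
L_4(1.2) = (1.2 - (-1))/(3 - (-1)) × (1.2 - 0)/(3 - 0) × (1.2 - 1)/(3 - 1) × (1.2 - 2)/(3 - 2) = -0.017600

P(1.2) = (-2)×L_0(1.2) + (-9)×L_1(1.2) + (-2)×L_2(1.2) + (-4)×L_3(1.2) + 13×L_4(1.2)
P(1.2) = -1.841600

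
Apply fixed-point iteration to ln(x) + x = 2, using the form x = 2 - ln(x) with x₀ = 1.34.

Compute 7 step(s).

Equation: ln(x) + x = 2
Fixed-point form: x = 2 - ln(x)
x₀ = 1.34

x_1 = g(1.340000) = 1.707330
x_2 = g(1.707330) = 1.465069
x_3 = g(1.465069) = 1.618098
x_4 = g(1.618098) = 1.518749
x_5 = g(1.518749) = 1.582113
x_6 = g(1.582113) = 1.541239
x_7 = g(1.541239) = 1.567414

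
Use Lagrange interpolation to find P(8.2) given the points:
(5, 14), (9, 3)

Lagrange interpolation formula:
P(x) = Σ yᵢ × Lᵢ(x)
where Lᵢ(x) = Π_{j≠i} (x - xⱼ)/(xᵢ - xⱼ)

L_0(8.2) = (8.2 - 9)/(5 - 9) = 0.200000
L_1(8.2) = (8.2 - 5)/(9 - 5) = 0.800000

P(8.2) = 14×L_0(8.2) + 3×L_1(8.2)
P(8.2) = 5.200000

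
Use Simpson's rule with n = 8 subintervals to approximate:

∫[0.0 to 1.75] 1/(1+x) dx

f(x) = 1/(1+x)
a = 0.0, b = 1.75, n = 8
h = (b - a)/n = 0.218750

Simpson's rule: (h/3)[f(x₀) + 4f(x₁) + 2f(x₂) + ... + f(xₙ)]

x_0 = 0.0000, f(x_0) = 1.000000, coefficient = 1
x_1 = 0.2188, f(x_1) = 0.820513, coefficient = 4
x_2 = 0.4375, f(x_2) = 0.695652, coefficient = 2
x_3 = 0.6562, f(x_3) = 0.603774, coefficient = 4
x_4 = 0.8750, f(x_4) = 0.533333, coefficient = 2
x_5 = 1.0938, f(x_5) = 0.477612, coefficient = 4
x_6 = 1.3125, f(x_6) = 0.432432, coefficient = 2
x_7 = 1.5312, f(x_7) = 0.395062, coefficient = 4
x_8 = 1.7500, f(x_8) = 0.363636, coefficient = 1

I ≈ (0.218750/3) × 13.874313 = 1.011669
Exact value: 1.011601
Error: 0.000068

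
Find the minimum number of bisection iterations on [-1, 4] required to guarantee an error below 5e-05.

We need (b-a)/2^n ≤ 5e-05
(4 - (-1))/2^n ≤ 5e-05
5/2^n ≤ 5e-05
2^n ≥ 100000
n ≥ log₂(100000) = 16.61
n ≥ 17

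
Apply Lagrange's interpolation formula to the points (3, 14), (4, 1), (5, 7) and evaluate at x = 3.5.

Lagrange interpolation formula:
P(x) = Σ yᵢ × Lᵢ(x)
where Lᵢ(x) = Π_{j≠i} (x - xⱼ)/(xᵢ - xⱼ)

L_0(3.5) = (3.5 - 4)/(3 - 4) × (3.5 - 5)/(3 - 5) = 0.375000
L_1(3.5) = (3.5 - 3)/(4 - 3) × (3.5 - 5)/(4 - 5) = 0.750000
L_2(3.5) = (3.5 - 3)/(5 - 3) × (3.5 - 4)/(5 - 4) = -0.125000

P(3.5) = 14×L_0(3.5) + 1×L_1(3.5) + 7×L_2(3.5)
P(3.5) = 5.125000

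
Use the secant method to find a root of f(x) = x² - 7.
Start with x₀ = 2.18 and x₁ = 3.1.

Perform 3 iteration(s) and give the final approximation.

f(x) = x² - 7
x₀ = 2.18, x₁ = 3.1

Secant formula: x_{n+1} = x_n - f(x_n)(x_n - x_{n-1})/(f(x_n) - f(x_{n-1}))

Iteration 1:
  f(2.180000) = -2.247600
  f(3.100000) = 2.610000
  x_2 = 3.100000 - 2.610000×(3.100000 - 2.180000)/(2.610000 - (-2.247600))
       = 2.605682
Iteration 2:
  f(3.100000) = 2.610000
  f(2.605682) = -0.210422
  x_3 = 2.605682 - (-0.210422)×(2.605682 - 3.100000)/(-0.210422 - 2.610000)
       = 2.642561
Iteration 3:
  f(2.605682) = -0.210422
  f(2.642561) = -0.016870
  x_4 = 2.642561 - (-0.016870)×(2.642561 - 2.605682)/(-0.016870 - (-0.210422))
       = 2.645776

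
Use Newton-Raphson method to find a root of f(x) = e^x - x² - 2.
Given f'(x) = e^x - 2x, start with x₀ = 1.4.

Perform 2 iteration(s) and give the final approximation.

f(x) = e^x - x² - 2
f'(x) = e^x - 2x
x₀ = 1.4

Newton-Raphson formula: x_{n+1} = x_n - f(x_n)/f'(x_n)

Iteration 1:
  f(1.400000) = 0.095200
  f'(1.400000) = 1.255200
  x_1 = 1.400000 - 0.095200/1.255200 = 1.324156
Iteration 2:
  f(1.324156) = 0.005622
  f'(1.324156) = 1.110699
  x_2 = 1.324156 - 0.005622/1.110699 = 1.319094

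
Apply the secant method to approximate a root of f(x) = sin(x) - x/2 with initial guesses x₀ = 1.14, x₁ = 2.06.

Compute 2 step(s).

f(x) = sin(x) - x/2
x₀ = 1.14, x₁ = 2.06

Secant formula: x_{n+1} = x_n - f(x_n)(x_n - x_{n-1})/(f(x_n) - f(x_{n-1}))

Iteration 1:
  f(1.140000) = 0.338633
  f(2.060000) = -0.147293
  x_2 = 2.060000 - (-0.147293)×(2.060000 - 1.140000)/(-0.147293 - 0.338633)
       = 1.781132
Iteration 2:
  f(2.060000) = -0.147293
  f(1.781132) = 0.087395
  x_3 = 1.781132 - 0.087395×(1.781132 - 2.060000)/(0.087395 - (-0.147293))
       = 1.884979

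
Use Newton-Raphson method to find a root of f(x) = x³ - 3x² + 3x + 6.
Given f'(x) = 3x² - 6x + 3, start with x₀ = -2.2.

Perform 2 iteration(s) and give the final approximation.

f(x) = x³ - 3x² + 3x + 6
f'(x) = 3x² - 6x + 3
x₀ = -2.2

Newton-Raphson formula: x_{n+1} = x_n - f(x_n)/f'(x_n)

Iteration 1:
  f(-2.200000) = -25.768000
  f'(-2.200000) = 30.720000
  x_1 = -2.200000 - (-25.768000)/30.720000 = -1.361198
Iteration 2:
  f(-1.361198) = -6.164282
  f'(-1.361198) = 16.725767
  x_2 = -1.361198 - (-6.164282)/16.725767 = -0.992648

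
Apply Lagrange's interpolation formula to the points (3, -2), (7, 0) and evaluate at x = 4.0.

Lagrange interpolation formula:
P(x) = Σ yᵢ × Lᵢ(x)
where Lᵢ(x) = Π_{j≠i} (x - xⱼ)/(xᵢ - xⱼ)

L_0(4.0) = (4.0 - 7)/(3 - 7) = 0.750000
L_1(4.0) = (4.0 - 3)/(7 - 3) = 0.250000

P(4.0) = (-2)×L_0(4.0) + 0×L_1(4.0)
P(4.0) = -1.500000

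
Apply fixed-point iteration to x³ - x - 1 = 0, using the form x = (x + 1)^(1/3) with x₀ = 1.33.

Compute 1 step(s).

Equation: x³ - x - 1 = 0
Fixed-point form: x = (x + 1)^(1/3)
x₀ = 1.33

x_1 = g(1.330000) = 1.325721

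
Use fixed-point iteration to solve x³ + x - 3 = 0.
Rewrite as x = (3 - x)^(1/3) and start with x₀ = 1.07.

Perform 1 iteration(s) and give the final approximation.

Equation: x³ + x - 3 = 0
Fixed-point form: x = (3 - x)^(1/3)
x₀ = 1.07

x_1 = g(1.070000) = 1.245047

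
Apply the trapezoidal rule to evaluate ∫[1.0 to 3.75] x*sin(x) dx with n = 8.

f(x) = x*sin(x)
a = 1.0, b = 3.75, n = 8
h = (b - a)/n = 0.343750

Trapezoidal rule: (h/2)[f(x₀) + 2f(x₁) + 2f(x₂) + ... + f(xₙ)]

x_0 = 1.0000, f(x_0) = 0.841471, coefficient = 1
x_1 = 1.3438, f(x_1) = 1.309263, coefficient = 2
x_2 = 1.6875, f(x_2) = 1.676021, coefficient = 2
x_3 = 2.0312, f(x_3) = 1.819697, coefficient = 2
x_4 = 2.3750, f(x_4) = 1.647502, coefficient = 2
x_5 = 2.7188, f(x_5) = 1.115651, coefficient = 2
x_6 = 3.0625, f(x_6) = 0.241969, coefficient = 2
x_7 = 3.4062, f(x_7) = -0.891002, coefficient = 2
x_8 = 3.7500, f(x_8) = -2.143355, coefficient = 1

I ≈ (0.343750/2) × 12.536320 = 2.154680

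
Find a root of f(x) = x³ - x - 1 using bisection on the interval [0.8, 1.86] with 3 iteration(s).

f(x) = x³ - x - 1
Initial interval: [0.8, 1.86]

Iteration 1:
  c_1 = (0.800000 + 1.860000)/2 = 1.330000
  f(c_1) = f(1.330000) = 0.022637
  f(a) × f(c) < 0, new interval: [0.800000, 1.330000]
Iteration 2:
  c_2 = (0.800000 + 1.330000)/2 = 1.065000
  f(c_2) = f(1.065000) = -0.857050
  f(a) × f(c) ≥ 0, new interval: [1.065000, 1.330000]
Iteration 3:
  c_3 = (1.065000 + 1.330000)/2 = 1.197500
  f(c_3) = f(1.197500) = -0.480278
  f(a) × f(c) ≥ 0, new interval: [1.197500, 1.330000]

After 3 iteration(s), the approximation is c_3 = 1.197500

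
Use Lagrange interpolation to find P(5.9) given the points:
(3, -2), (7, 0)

Lagrange interpolation formula:
P(x) = Σ yᵢ × Lᵢ(x)
where Lᵢ(x) = Π_{j≠i} (x - xⱼ)/(xᵢ - xⱼ)

L_0(5.9) = (5.9 - 7)/(3 - 7) = 0.275000
L_1(5.9) = (5.9 - 3)/(7 - 3) = 0.725000

P(5.9) = (-2)×L_0(5.9) + 0×L_1(5.9)
P(5.9) = -0.550000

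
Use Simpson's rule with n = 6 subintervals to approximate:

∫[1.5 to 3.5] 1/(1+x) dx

f(x) = 1/(1+x)
a = 1.5, b = 3.5, n = 6
h = (b - a)/n = 0.333333

Simpson's rule: (h/3)[f(x₀) + 4f(x₁) + 2f(x₂) + ... + f(xₙ)]

x_0 = 1.5000, f(x_0) = 0.400000, coefficient = 1
x_1 = 1.8333, f(x_1) = 0.352941, coefficient = 4
x_2 = 2.1667, f(x_2) = 0.315789, coefficient = 2
x_3 = 2.5000, f(x_3) = 0.285714, coefficient = 4
x_4 = 2.8333, f(x_4) = 0.260870, coefficient = 2
x_5 = 3.1667, f(x_5) = 0.240000, coefficient = 4
x_6 = 3.5000, f(x_6) = 0.222222, coefficient = 1

I ≈ (0.333333/3) × 5.290162 = 0.587796
Exact value: 0.587787
Error: 0.000009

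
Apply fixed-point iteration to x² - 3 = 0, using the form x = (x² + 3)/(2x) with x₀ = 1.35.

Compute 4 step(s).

Equation: x² - 3 = 0
Fixed-point form: x = (x² + 3)/(2x)
x₀ = 1.35

x_1 = g(1.350000) = 1.786111
x_2 = g(1.786111) = 1.732869
x_3 = g(1.732869) = 1.732051
x_4 = g(1.732051) = 1.732051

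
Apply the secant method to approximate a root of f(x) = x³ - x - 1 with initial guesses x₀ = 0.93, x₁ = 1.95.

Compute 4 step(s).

f(x) = x³ - x - 1
x₀ = 0.93, x₁ = 1.95

Secant formula: x_{n+1} = x_n - f(x_n)(x_n - x_{n-1})/(f(x_n) - f(x_{n-1}))

Iteration 1:
  f(0.930000) = -1.125643
  f(1.950000) = 4.464875
  x_2 = 1.950000 - 4.464875×(1.950000 - 0.930000)/(4.464875 - (-1.125643))
       = 1.135376
Iteration 2:
  f(1.950000) = 4.464875
  f(1.135376) = -0.671788
  x_3 = 1.135376 - (-0.671788)×(1.135376 - 1.950000)/(-0.671788 - 4.464875)
       = 1.241915
Iteration 3:
  f(1.135376) = -0.671788
  f(1.241915) = -0.326445
  x_4 = 1.241915 - (-0.326445)×(1.241915 - 1.135376)/(-0.326445 - (-0.671788))
       = 1.342624
Iteration 4:
  f(1.241915) = -0.326445
  f(1.342624) = 0.077641
  x_5 = 1.342624 - 0.077641×(1.342624 - 1.241915)/(0.077641 - (-0.326445))
       = 1.323273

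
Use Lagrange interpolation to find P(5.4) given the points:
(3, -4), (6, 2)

Lagrange interpolation formula:
P(x) = Σ yᵢ × Lᵢ(x)
where Lᵢ(x) = Π_{j≠i} (x - xⱼ)/(xᵢ - xⱼ)

L_0(5.4) = (5.4 - 6)/(3 - 6) = 0.200000
L_1(5.4) = (5.4 - 3)/(6 - 3) = 0.800000

P(5.4) = (-4)×L_0(5.4) + 2×L_1(5.4)
P(5.4) = 0.800000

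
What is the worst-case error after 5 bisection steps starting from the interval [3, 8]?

Bisection error bound: |error| ≤ (b-a)/2^n
|error| ≤ (8 - 3)/2^5 = 5/2^5
|error| ≤ 0.1562500000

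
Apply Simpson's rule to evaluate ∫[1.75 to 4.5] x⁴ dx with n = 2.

f(x) = x⁴
a = 1.75, b = 4.5, n = 2
h = (b - a)/n = 1.375000

Simpson's rule: (h/3)[f(x₀) + 4f(x₁) + 2f(x₂) + ... + f(xₙ)]

x_0 = 1.7500, f(x_0) = 9.378906, coefficient = 1
x_1 = 3.1250, f(x_1) = 95.367432, coefficient = 4
x_2 = 4.5000, f(x_2) = 410.062500, coefficient = 1

I ≈ (1.375000/3) × 800.911133 = 367.084269
Exact value: 365.773633
Error: 1.310636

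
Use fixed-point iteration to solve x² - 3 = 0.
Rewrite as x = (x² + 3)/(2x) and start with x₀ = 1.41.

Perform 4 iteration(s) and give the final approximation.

Equation: x² - 3 = 0
Fixed-point form: x = (x² + 3)/(2x)
x₀ = 1.41

x_1 = g(1.410000) = 1.768830
x_2 = g(1.768830) = 1.732433
x_3 = g(1.732433) = 1.732051
x_4 = g(1.732051) = 1.732051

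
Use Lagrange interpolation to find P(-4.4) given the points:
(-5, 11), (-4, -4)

Lagrange interpolation formula:
P(x) = Σ yᵢ × Lᵢ(x)
where Lᵢ(x) = Π_{j≠i} (x - xⱼ)/(xᵢ - xⱼ)

L_0(-4.4) = (-4.4 - (-4))/(-5 - (-4)) = 0.400000
L_1(-4.4) = (-4.4 - (-5))/(-4 - (-5)) = 0.600000

P(-4.4) = 11×L_0(-4.4) + (-4)×L_1(-4.4)
P(-4.4) = 2.000000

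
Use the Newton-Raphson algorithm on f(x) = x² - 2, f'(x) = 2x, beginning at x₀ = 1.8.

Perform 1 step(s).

f(x) = x² - 2
f'(x) = 2x
x₀ = 1.8

Newton-Raphson formula: x_{n+1} = x_n - f(x_n)/f'(x_n)

Iteration 1:
  f(1.800000) = 1.240000
  f'(1.800000) = 3.600000
  x_1 = 1.800000 - 1.240000/3.600000 = 1.455556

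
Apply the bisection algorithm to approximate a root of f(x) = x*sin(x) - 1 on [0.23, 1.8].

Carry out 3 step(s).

f(x) = x*sin(x) - 1
Initial interval: [0.23, 1.8]

Iteration 1:
  c_1 = (0.230000 + 1.800000)/2 = 1.015000
  f(c_1) = f(1.015000) = -0.137777
  f(a) × f(c) ≥ 0, new interval: [1.015000, 1.800000]
Iteration 2:
  c_2 = (1.015000 + 1.800000)/2 = 1.407500
  f(c_2) = f(1.407500) = 0.388776
  f(a) × f(c) < 0, new interval: [1.015000, 1.407500]
Iteration 3:
  c_3 = (1.015000 + 1.407500)/2 = 1.211250
  f(c_3) = f(1.211250) = 0.133798
  f(a) × f(c) < 0, new interval: [1.015000, 1.211250]

After 3 iteration(s), the approximation is c_3 = 1.211250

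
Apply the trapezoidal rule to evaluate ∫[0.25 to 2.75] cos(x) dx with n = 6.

f(x) = cos(x)
a = 0.25, b = 2.75, n = 6
h = (b - a)/n = 0.416667

Trapezoidal rule: (h/2)[f(x₀) + 2f(x₁) + 2f(x₂) + ... + f(xₙ)]

x_0 = 0.2500, f(x_0) = 0.968912, coefficient = 1
x_1 = 0.6667, f(x_1) = 0.785887, coefficient = 2
x_2 = 1.0833, f(x_2) = 0.468386, coefficient = 2
x_3 = 1.5000, f(x_3) = 0.070737, coefficient = 2
x_4 = 1.9167, f(x_4) = -0.339016, coefficient = 2
x_5 = 2.3333, f(x_5) = -0.690758, coefficient = 2
x_6 = 2.7500, f(x_6) = -0.924302, coefficient = 1

I ≈ (0.416667/2) × 0.635083 = 0.132309
Exact value: 0.134257
Error: 0.001948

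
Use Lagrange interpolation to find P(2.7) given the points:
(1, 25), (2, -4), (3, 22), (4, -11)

Lagrange interpolation formula:
P(x) = Σ yᵢ × Lᵢ(x)
where Lᵢ(x) = Π_{j≠i} (x - xⱼ)/(xᵢ - xⱼ)

L_0(2.7) = (2.7 - 2)/(1 - 2) × (2.7 - 3)/(1 - 3) × (2.7 - 4)/(1 - 4) = -0.045500
L_1(2.7) = (2.7 - 1)/(2 - 1) × (2.7 - 3)/(2 - 3) × (2.7 - 4)/(2 - 4) = 0.331500
L_2(2.7) = (2.7 - 1)/(3 - 1) × (2.7 - 2)/(3 - 2) × (2.7 - 4)/(3 - 4) = 0.773500
L_3(2.7) = (2.7 - 1)/(4 - 1) × (2.7 - 2)/(4 - 2) × (2.7 - 3)/(4 - 3) = -0.059500

P(2.7) = 25×L_0(2.7) + (-4)×L_1(2.7) + 22×L_2(2.7) + (-11)×L_3(2.7)
P(2.7) = 15.208000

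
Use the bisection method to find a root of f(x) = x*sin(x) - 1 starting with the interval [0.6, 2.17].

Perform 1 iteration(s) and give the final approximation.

f(x) = x*sin(x) - 1
Initial interval: [0.6, 2.17]

Iteration 1:
  c_1 = (0.600000 + 2.170000)/2 = 1.385000
  f(c_1) = f(1.385000) = 0.361163
  f(a) × f(c) < 0, new interval: [0.600000, 1.385000]

After 1 iteration(s), the approximation is c_1 = 1.385000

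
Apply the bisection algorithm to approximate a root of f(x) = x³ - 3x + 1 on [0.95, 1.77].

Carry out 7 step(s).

f(x) = x³ - 3x + 1
Initial interval: [0.95, 1.77]

Iteration 1:
  c_1 = (0.950000 + 1.770000)/2 = 1.360000
  f(c_1) = f(1.360000) = -0.564544
  f(a) × f(c) ≥ 0, new interval: [1.360000, 1.770000]
Iteration 2:
  c_2 = (1.360000 + 1.770000)/2 = 1.565000
  f(c_2) = f(1.565000) = 0.138037
  f(a) × f(c) < 0, new interval: [1.360000, 1.565000]
Iteration 3:
  c_3 = (1.360000 + 1.565000)/2 = 1.462500
  f(c_3) = f(1.462500) = -0.259350
  f(a) × f(c) ≥ 0, new interval: [1.462500, 1.565000]
Iteration 4:
  c_4 = (1.462500 + 1.565000)/2 = 1.513750
  f(c_4) = f(1.513750) = -0.072584
  f(a) × f(c) ≥ 0, new interval: [1.513750, 1.565000]
Iteration 5:
  c_5 = (1.513750 + 1.565000)/2 = 1.539375
  f(c_5) = f(1.539375) = 0.029694
  f(a) × f(c) < 0, new interval: [1.513750, 1.539375]
Iteration 6:
  c_6 = (1.513750 + 1.539375)/2 = 1.526562
  f(c_6) = f(1.526562) = -0.022197
  f(a) × f(c) ≥ 0, new interval: [1.526562, 1.539375]
Iteration 7:
  c_7 = (1.526562 + 1.539375)/2 = 1.532969
  f(c_7) = f(1.532969) = 0.003560
  f(a) × f(c) < 0, new interval: [1.526562, 1.532969]

After 7 iteration(s), the approximation is c_7 = 1.532969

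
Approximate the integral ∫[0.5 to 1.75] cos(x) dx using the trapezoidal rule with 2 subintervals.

f(x) = cos(x)
a = 0.5, b = 1.75, n = 2
h = (b - a)/n = 0.625000

Trapezoidal rule: (h/2)[f(x₀) + 2f(x₁) + 2f(x₂) + ... + f(xₙ)]

x_0 = 0.5000, f(x_0) = 0.877583, coefficient = 1
x_1 = 1.1250, f(x_1) = 0.431177, coefficient = 2
x_2 = 1.7500, f(x_2) = -0.178246, coefficient = 1

I ≈ (0.625000/2) × 1.561690 = 0.488028
Exact value: 0.504560
Error: 0.016532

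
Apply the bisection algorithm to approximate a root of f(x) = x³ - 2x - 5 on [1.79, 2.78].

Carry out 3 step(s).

f(x) = x³ - 2x - 5
Initial interval: [1.79, 2.78]

Iteration 1:
  c_1 = (1.790000 + 2.780000)/2 = 2.285000
  f(c_1) = f(2.285000) = 2.360499
  f(a) × f(c) < 0, new interval: [1.790000, 2.285000]
Iteration 2:
  c_2 = (1.790000 + 2.285000)/2 = 2.037500
  f(c_2) = f(2.037500) = -0.616510
  f(a) × f(c) ≥ 0, new interval: [2.037500, 2.285000]
Iteration 3:
  c_3 = (2.037500 + 2.285000)/2 = 2.161250
  f(c_3) = f(2.161250) = 0.772702
  f(a) × f(c) < 0, new interval: [2.037500, 2.161250]

After 3 iteration(s), the approximation is c_3 = 2.161250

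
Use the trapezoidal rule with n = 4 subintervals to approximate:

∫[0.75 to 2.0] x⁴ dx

f(x) = x⁴
a = 0.75, b = 2.0, n = 4
h = (b - a)/n = 0.312500

Trapezoidal rule: (h/2)[f(x₀) + 2f(x₁) + 2f(x₂) + ... + f(xₙ)]

x_0 = 0.7500, f(x_0) = 0.316406, coefficient = 1
x_1 = 1.0625, f(x_1) = 1.274429, coefficient = 2
x_2 = 1.3750, f(x_2) = 3.574463, coefficient = 2
x_3 = 1.6875, f(x_3) = 8.109146, coefficient = 2
x_4 = 2.0000, f(x_4) = 16.000000, coefficient = 1

I ≈ (0.312500/2) × 42.232483 = 6.598825
Exact value: 6.352539
Error: 0.246286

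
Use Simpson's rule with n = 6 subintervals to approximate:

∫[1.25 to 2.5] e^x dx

f(x) = e^x
a = 1.25, b = 2.5, n = 6
h = (b - a)/n = 0.208333

Simpson's rule: (h/3)[f(x₀) + 4f(x₁) + 2f(x₂) + ... + f(xₙ)]

x_0 = 1.2500, f(x_0) = 3.490343, coefficient = 1
x_1 = 1.4583, f(x_1) = 4.298789, coefficient = 4
x_2 = 1.6667, f(x_2) = 5.294490, coefficient = 2
x_3 = 1.8750, f(x_3) = 6.520819, coefficient = 4
x_4 = 2.0833, f(x_4) = 8.031195, coefficient = 2
x_5 = 2.2917, f(x_5) = 9.891410, coefficient = 4
x_6 = 2.5000, f(x_6) = 12.182494, coefficient = 1

I ≈ (0.208333/3) × 125.168278 = 8.692242
Exact value: 8.692151
Error: 0.000091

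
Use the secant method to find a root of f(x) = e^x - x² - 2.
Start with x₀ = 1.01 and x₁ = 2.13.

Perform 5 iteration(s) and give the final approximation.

f(x) = e^x - x² - 2
x₀ = 1.01, x₁ = 2.13

Secant formula: x_{n+1} = x_n - f(x_n)(x_n - x_{n-1})/(f(x_n) - f(x_{n-1}))

Iteration 1:
  f(1.010000) = -0.274499
  f(2.130000) = 1.877967
  x_2 = 2.130000 - 1.877967×(2.130000 - 1.010000)/(1.877967 - (-0.274499))
       = 1.152831
Iteration 2:
  f(2.130000) = 1.877967
  f(1.152831) = -0.161873
  x_3 = 1.152831 - (-0.161873)×(1.152831 - 2.130000)/(-0.161873 - 1.877967)
       = 1.230375
Iteration 3:
  f(1.152831) = -0.161873
  f(1.230375) = -0.091310
  x_4 = 1.230375 - (-0.091310)×(1.230375 - 1.152831)/(-0.091310 - (-0.161873))
       = 1.330718
Iteration 4:
  f(1.230375) = -0.091310
  f(1.330718) = 0.012949
  x_5 = 1.330718 - 0.012949×(1.330718 - 1.230375)/(0.012949 - (-0.091310))
       = 1.318256
Iteration 5:
  f(1.330718) = 0.012949
  f(1.318256) = -0.000901
  x_6 = 1.318256 - (-0.000901)×(1.318256 - 1.330718)/(-0.000901 - 0.012949)
       = 1.319066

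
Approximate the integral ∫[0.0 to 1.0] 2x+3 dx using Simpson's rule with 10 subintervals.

f(x) = 2x+3
a = 0.0, b = 1.0, n = 10
h = (b - a)/n = 0.100000

Simpson's rule: (h/3)[f(x₀) + 4f(x₁) + 2f(x₂) + ... + f(xₙ)]

x_0 = 0.0000, f(x_0) = 3.000000, coefficient = 1
x_1 = 0.1000, f(x_1) = 3.200000, coefficient = 4
x_2 = 0.2000, f(x_2) = 3.400000, coefficient = 2
x_3 = 0.3000, f(x_3) = 3.600000, coefficient = 4
x_4 = 0.4000, f(x_4) = 3.800000, coefficient = 2
x_5 = 0.5000, f(x_5) = 4.000000, coefficient = 4
x_6 = 0.6000, f(x_6) = 4.200000, coefficient = 2
x_7 = 0.7000, f(x_7) = 4.400000, coefficient = 4
x_8 = 0.8000, f(x_8) = 4.600000, coefficient = 2
x_9 = 0.9000, f(x_9) = 4.800000, coefficient = 4
x_10 = 1.0000, f(x_10) = 5.000000, coefficient = 1

I ≈ (0.100000/3) × 120.000000 = 4.000000
Exact value: 4.000000
Error: 0.000000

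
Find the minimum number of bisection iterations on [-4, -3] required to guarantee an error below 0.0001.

We need (b-a)/2^n ≤ 0.0001
(-3 - (-4))/2^n ≤ 0.0001
1/2^n ≤ 0.0001
2^n ≥ 10000
n ≥ log₂(10000) = 13.29
n ≥ 14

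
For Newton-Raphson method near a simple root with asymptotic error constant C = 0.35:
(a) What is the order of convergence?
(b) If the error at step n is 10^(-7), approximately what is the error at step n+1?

(a) Newton-Raphson has quadratic (order 2) convergence near simple roots.
    This means |e_{n+1}| ≈ C|e_n|².

(b) With |e_n| = 10^(-7) and C = 0.35:
    |e_{n+1}| ≈ 0.35 × (10^(-7))² = 0.35 × 10^(-14)

(a) 2 (quadratic); (b) |e_{n+1}| ≈ 3.500e-15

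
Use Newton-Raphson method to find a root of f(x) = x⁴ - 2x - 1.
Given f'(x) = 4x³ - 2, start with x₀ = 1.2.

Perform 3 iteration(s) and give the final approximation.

f(x) = x⁴ - 2x - 1
f'(x) = 4x³ - 2
x₀ = 1.2

Newton-Raphson formula: x_{n+1} = x_n - f(x_n)/f'(x_n)

Iteration 1:
  f(1.200000) = -1.326400
  f'(1.200000) = 4.912000
  x_1 = 1.200000 - (-1.326400)/4.912000 = 1.470033
Iteration 2:
  f(1.470033) = 0.729838
  f'(1.470033) = 10.706937
  x_2 = 1.470033 - 0.729838/10.706937 = 1.401868
Iteration 3:
  f(1.401868) = 0.058405
  f'(1.401868) = 9.019986
  x_3 = 1.401868 - 0.058405/9.019986 = 1.395393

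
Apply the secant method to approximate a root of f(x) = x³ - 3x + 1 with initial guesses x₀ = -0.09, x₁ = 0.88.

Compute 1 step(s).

f(x) = x³ - 3x + 1
x₀ = -0.09, x₁ = 0.88

Secant formula: x_{n+1} = x_n - f(x_n)(x_n - x_{n-1})/(f(x_n) - f(x_{n-1}))

Iteration 1:
  f(-0.090000) = 1.269271
  f(0.880000) = -0.958528
  x_2 = 0.880000 - (-0.958528)×(0.880000 - (-0.090000))/(-0.958528 - 1.269271)
       = 0.462650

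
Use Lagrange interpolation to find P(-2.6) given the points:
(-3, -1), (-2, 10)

Lagrange interpolation formula:
P(x) = Σ yᵢ × Lᵢ(x)
where Lᵢ(x) = Π_{j≠i} (x - xⱼ)/(xᵢ - xⱼ)

L_0(-2.6) = (-2.6 - (-2))/(-3 - (-2)) = 0.600000
L_1(-2.6) = (-2.6 - (-3))/(-2 - (-3)) = 0.400000

P(-2.6) = (-1)×L_0(-2.6) + 10×L_1(-2.6)
P(-2.6) = 3.400000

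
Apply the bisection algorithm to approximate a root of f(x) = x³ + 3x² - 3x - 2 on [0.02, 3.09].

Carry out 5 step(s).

f(x) = x³ + 3x² - 3x - 2
Initial interval: [0.02, 3.09]

Iteration 1:
  c_1 = (0.020000 + 3.090000)/2 = 1.555000
  f(c_1) = f(1.555000) = 4.349104
  f(a) × f(c) < 0, new interval: [0.020000, 1.555000]
Iteration 2:
  c_2 = (0.020000 + 1.555000)/2 = 0.787500
  f(c_2) = f(0.787500) = -2.013658
  f(a) × f(c) ≥ 0, new interval: [0.787500, 1.555000]
Iteration 3:
  c_3 = (0.787500 + 1.555000)/2 = 1.171250
  f(c_3) = f(1.171250) = 0.208482
  f(a) × f(c) < 0, new interval: [0.787500, 1.171250]
Iteration 4:
  c_4 = (0.787500 + 1.171250)/2 = 0.979375
  f(c_4) = f(0.979375) = -1.121206
  f(a) × f(c) ≥ 0, new interval: [0.979375, 1.171250]
Iteration 5:
  c_5 = (0.979375 + 1.171250)/2 = 1.075312
  f(c_5) = f(1.075312) = -0.513666
  f(a) × f(c) ≥ 0, new interval: [1.075312, 1.171250]

After 5 iteration(s), the approximation is c_5 = 1.075312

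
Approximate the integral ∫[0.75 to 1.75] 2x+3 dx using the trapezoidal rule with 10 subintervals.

f(x) = 2x+3
a = 0.75, b = 1.75, n = 10
h = (b - a)/n = 0.100000

Trapezoidal rule: (h/2)[f(x₀) + 2f(x₁) + 2f(x₂) + ... + f(xₙ)]

x_0 = 0.7500, f(x_0) = 4.500000, coefficient = 1
x_1 = 0.8500, f(x_1) = 4.700000, coefficient = 2
x_2 = 0.9500, f(x_2) = 4.900000, coefficient = 2
x_3 = 1.0500, f(x_3) = 5.100000, coefficient = 2
x_4 = 1.1500, f(x_4) = 5.300000, coefficient = 2
x_5 = 1.2500, f(x_5) = 5.500000, coefficient = 2
x_6 = 1.3500, f(x_6) = 5.700000, coefficient = 2
x_7 = 1.4500, f(x_7) = 5.900000, coefficient = 2
x_8 = 1.5500, f(x_8) = 6.100000, coefficient = 2
x_9 = 1.6500, f(x_9) = 6.300000, coefficient = 2
x_10 = 1.7500, f(x_10) = 6.500000, coefficient = 1

I ≈ (0.100000/2) × 110.000000 = 5.500000
Exact value: 5.500000
Error: 0.000000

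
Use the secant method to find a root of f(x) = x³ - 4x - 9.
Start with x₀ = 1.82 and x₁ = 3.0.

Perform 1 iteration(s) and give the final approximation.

f(x) = x³ - 4x - 9
x₀ = 1.82, x₁ = 3.0

Secant formula: x_{n+1} = x_n - f(x_n)(x_n - x_{n-1})/(f(x_n) - f(x_{n-1}))

Iteration 1:
  f(1.820000) = -10.251432
  f(3.000000) = 6.000000
  x_2 = 3.000000 - 6.000000×(3.000000 - 1.820000)/(6.000000 - (-10.251432))
       = 2.564346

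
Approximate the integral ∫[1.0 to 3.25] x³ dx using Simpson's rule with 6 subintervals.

f(x) = x³
a = 1.0, b = 3.25, n = 6
h = (b - a)/n = 0.375000

Simpson's rule: (h/3)[f(x₀) + 4f(x₁) + 2f(x₂) + ... + f(xₙ)]

x_0 = 1.0000, f(x_0) = 1.000000, coefficient = 1
x_1 = 1.3750, f(x_1) = 2.599609, coefficient = 4
x_2 = 1.7500, f(x_2) = 5.359375, coefficient = 2
x_3 = 2.1250, f(x_3) = 9.595703, coefficient = 4
x_4 = 2.5000, f(x_4) = 15.625000, coefficient = 2
x_5 = 2.8750, f(x_5) = 23.763672, coefficient = 4
x_6 = 3.2500, f(x_6) = 34.328125, coefficient = 1

I ≈ (0.375000/3) × 221.132812 = 27.641602
Exact value: 27.641602
Error: 0.000000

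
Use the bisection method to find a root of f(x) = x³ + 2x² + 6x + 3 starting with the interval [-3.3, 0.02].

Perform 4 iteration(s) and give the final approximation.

f(x) = x³ + 2x² + 6x + 3
Initial interval: [-3.3, 0.02]

Iteration 1:
  c_1 = (-3.300000 + 0.020000)/2 = -1.640000
  f(c_1) = f(-1.640000) = -5.871744
  f(a) × f(c) ≥ 0, new interval: [-1.640000, 0.020000]
Iteration 2:
  c_2 = (-1.640000 + 0.020000)/2 = -0.810000
  f(c_2) = f(-0.810000) = -1.079241
  f(a) × f(c) ≥ 0, new interval: [-0.810000, 0.020000]
Iteration 3:
  c_3 = (-0.810000 + 0.020000)/2 = -0.395000
  f(c_3) = f(-0.395000) = 0.880420
  f(a) × f(c) < 0, new interval: [-0.810000, -0.395000]
Iteration 4:
  c_4 = (-0.810000 + (-0.395000))/2 = -0.602500
  f(c_4) = f(-0.602500) = -0.107699
  f(a) × f(c) ≥ 0, new interval: [-0.602500, -0.395000]

After 4 iteration(s), the approximation is c_4 = -0.602500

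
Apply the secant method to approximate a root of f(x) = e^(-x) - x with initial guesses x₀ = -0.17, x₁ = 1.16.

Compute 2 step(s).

f(x) = e^(-x) - x
x₀ = -0.17, x₁ = 1.16

Secant formula: x_{n+1} = x_n - f(x_n)(x_n - x_{n-1})/(f(x_n) - f(x_{n-1}))

Iteration 1:
  f(-0.170000) = 1.355305
  f(1.160000) = -0.846514
  x_2 = 1.160000 - (-0.846514)×(1.160000 - (-0.170000))/(-0.846514 - 1.355305)
       = 0.648667
Iteration 2:
  f(1.160000) = -0.846514
  f(0.648667) = -0.125924
  x_3 = 0.648667 - (-0.125924)×(0.648667 - 1.160000)/(-0.125924 - (-0.846514))
       = 0.559310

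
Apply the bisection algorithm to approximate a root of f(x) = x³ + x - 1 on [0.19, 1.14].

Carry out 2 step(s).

f(x) = x³ + x - 1
Initial interval: [0.19, 1.14]

Iteration 1:
  c_1 = (0.190000 + 1.140000)/2 = 0.665000
  f(c_1) = f(0.665000) = -0.040920
  f(a) × f(c) ≥ 0, new interval: [0.665000, 1.140000]
Iteration 2:
  c_2 = (0.665000 + 1.140000)/2 = 0.902500
  f(c_2) = f(0.902500) = 0.637592
  f(a) × f(c) < 0, new interval: [0.665000, 0.902500]

After 2 iteration(s), the approximation is c_2 = 0.902500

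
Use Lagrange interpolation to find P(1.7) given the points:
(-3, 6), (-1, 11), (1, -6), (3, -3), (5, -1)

Lagrange interpolation formula:
P(x) = Σ yᵢ × Lᵢ(x)
where Lᵢ(x) = Π_{j≠i} (x - xⱼ)/(xᵢ - xⱼ)

L_0(1.7) = (1.7 - (-1))/(-3 - (-1)) × (1.7 - 1)/(-3 - 1) × (1.7 - 3)/(-3 - 3) × (1.7 - 5)/(-3 - 5) = 0.021115
L_1(1.7) = (1.7 - (-3))/(-1 - (-3)) × (1.7 - 1)/(-1 - 1) × (1.7 - 3)/(-1 - 3) × (1.7 - 5)/(-1 - 5) = -0.147022
L_2(1.7) = (1.7 - (-3))/(1 - (-3)) × (1.7 - (-1))/(1 - (-1)) × (1.7 - 3)/(1 - 3) × (1.7 - 5)/(1 - 5) = 0.850627
L_3(1.7) = (1.7 - (-3))/(3 - (-3)) × (1.7 - (-1))/(3 - (-1)) × (1.7 - 1)/(3 - 1) × (1.7 - 5)/(3 - 5) = 0.305353
L_4(1.7) = (1.7 - (-3))/(5 - (-3)) × (1.7 - (-1))/(5 - (-1)) × (1.7 - 1)/(5 - 1) × (1.7 - 3)/(5 - 3) = -0.030073

P(1.7) = 6×L_0(1.7) + 11×L_1(1.7) + (-6)×L_2(1.7) + (-3)×L_3(1.7) + (-1)×L_4(1.7)
P(1.7) = -7.480298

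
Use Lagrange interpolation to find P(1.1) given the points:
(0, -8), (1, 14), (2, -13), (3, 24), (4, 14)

Lagrange interpolation formula:
P(x) = Σ yᵢ × Lᵢ(x)
where Lᵢ(x) = Π_{j≠i} (x - xⱼ)/(xᵢ - xⱼ)

L_0(1.1) = (1.1 - 1)/(0 - 1) × (1.1 - 2)/(0 - 2) × (1.1 - 3)/(0 - 3) × (1.1 - 4)/(0 - 4) = -0.020663
L_1(1.1) = (1.1 - 0)/(1 - 0) × (1.1 - 2)/(1 - 2) × (1.1 - 3)/(1 - 3) × (1.1 - 4)/(1 - 4) = 0.909150
L_2(1.1) = (1.1 - 0)/(2 - 0) × (1.1 - 1)/(2 - 1) × (1.1 - 3)/(2 - 3) × (1.1 - 4)/(2 - 4) = 0.151525
L_3(1.1) = (1.1 - 0)/(3 - 0) × (1.1 - 1)/(3 - 1) × (1.1 - 2)/(3 - 2) × (1.1 - 4)/(3 - 4) = -0.047850
L_4(1.1) = (1.1 - 0)/(4 - 0) × (1.1 - 1)/(4 - 1) × (1.1 - 2)/(4 - 2) × (1.1 - 3)/(4 - 3) = 0.007838

P(1.1) = (-8)×L_0(1.1) + 14×L_1(1.1) + (-13)×L_2(1.1) + 24×L_3(1.1) + 14×L_4(1.1)
P(1.1) = 9.884900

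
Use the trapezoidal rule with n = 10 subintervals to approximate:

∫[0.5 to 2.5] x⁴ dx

f(x) = x⁴
a = 0.5, b = 2.5, n = 10
h = (b - a)/n = 0.200000

Trapezoidal rule: (h/2)[f(x₀) + 2f(x₁) + 2f(x₂) + ... + f(xₙ)]

x_0 = 0.5000, f(x_0) = 0.062500, coefficient = 1
x_1 = 0.7000, f(x_1) = 0.240100, coefficient = 2
x_2 = 0.9000, f(x_2) = 0.656100, coefficient = 2
x_3 = 1.1000, f(x_3) = 1.464100, coefficient = 2
x_4 = 1.3000, f(x_4) = 2.856100, coefficient = 2
x_5 = 1.5000, f(x_5) = 5.062500, coefficient = 2
x_6 = 1.7000, f(x_6) = 8.352100, coefficient = 2
x_7 = 1.9000, f(x_7) = 13.032100, coefficient = 2
x_8 = 2.1000, f(x_8) = 19.448100, coefficient = 2
x_9 = 2.3000, f(x_9) = 27.984100, coefficient = 2
x_10 = 2.5000, f(x_10) = 39.062500, coefficient = 1

I ≈ (0.200000/2) × 197.315600 = 19.731560
Exact value: 19.525000
Error: 0.206560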